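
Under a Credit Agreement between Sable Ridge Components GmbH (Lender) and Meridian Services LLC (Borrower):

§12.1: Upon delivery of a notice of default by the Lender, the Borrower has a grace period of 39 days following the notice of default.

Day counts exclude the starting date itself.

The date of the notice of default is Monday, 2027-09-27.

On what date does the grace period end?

The last day of the grace period: 39 calendar days after 2027-09-27 is 2027-11-05.

2027-11-05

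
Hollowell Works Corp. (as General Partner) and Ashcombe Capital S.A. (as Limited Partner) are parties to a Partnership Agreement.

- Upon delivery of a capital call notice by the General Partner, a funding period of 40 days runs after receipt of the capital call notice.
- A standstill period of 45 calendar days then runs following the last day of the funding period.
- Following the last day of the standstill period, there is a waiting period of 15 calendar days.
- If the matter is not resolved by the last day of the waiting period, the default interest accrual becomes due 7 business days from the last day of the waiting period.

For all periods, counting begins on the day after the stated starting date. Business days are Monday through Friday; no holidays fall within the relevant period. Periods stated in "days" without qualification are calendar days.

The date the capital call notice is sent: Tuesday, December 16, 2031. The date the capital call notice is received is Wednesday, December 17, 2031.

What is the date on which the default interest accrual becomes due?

Adding 40 calendar days to December 17, 2031 gives January 26, 2032, which is the last day of the funding period.
The last day of the standstill period: 45 calendar days after January 26, 2032 is March 11, 2032.
Adding 15 calendar days to March 11, 2032 gives March 26, 2032, which is the last day of the waiting period.
The date on which the default interest accrual becomes due: 7 business days after Friday, March 26, 2032, skipping weekends — Mar 29, Mar 30, Mar 31, Apr 1, Apr 2, Apr 5, Apr 6 — lands on Tuesday, April 6, 2032.

April 6, 2032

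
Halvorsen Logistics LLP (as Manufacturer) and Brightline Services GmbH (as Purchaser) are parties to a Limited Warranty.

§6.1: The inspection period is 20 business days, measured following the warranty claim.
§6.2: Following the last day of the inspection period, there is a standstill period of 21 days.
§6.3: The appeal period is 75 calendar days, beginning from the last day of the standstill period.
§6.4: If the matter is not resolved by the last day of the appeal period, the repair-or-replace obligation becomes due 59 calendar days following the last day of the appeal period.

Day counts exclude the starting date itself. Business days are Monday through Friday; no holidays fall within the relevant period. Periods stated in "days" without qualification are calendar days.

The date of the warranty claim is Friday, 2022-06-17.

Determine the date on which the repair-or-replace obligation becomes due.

The last day of the inspection period: counting 20 business days from Friday, 2022-06-17 (Jun 20, Jun 21, Jun 22, Jun 23, …, Jul 13, Jul 14, Jul 15, skipping weekends) reaches Friday, 2022-07-15.
The last day of the standstill period: 21 calendar days after 2022-07-15 is 2022-08-05.
The last day of the appeal period: 75 calendar days after 2022-08-05 is 2022-10-19.
The date on which the repair-or-replace obligation becomes due: 59 calendar days after 2022-10-19 is 2022-12-17.

2022-12-17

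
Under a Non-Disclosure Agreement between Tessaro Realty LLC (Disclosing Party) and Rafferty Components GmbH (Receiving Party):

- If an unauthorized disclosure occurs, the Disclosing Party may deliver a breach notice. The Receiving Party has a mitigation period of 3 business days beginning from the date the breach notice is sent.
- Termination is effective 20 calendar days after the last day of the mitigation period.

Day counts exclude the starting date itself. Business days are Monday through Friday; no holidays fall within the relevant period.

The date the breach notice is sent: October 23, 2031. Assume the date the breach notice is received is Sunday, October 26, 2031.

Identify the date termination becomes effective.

November 17, 2031

The last day of the mitigation period: counting 3 business days from Thursday, October 23, 2031 (Oct 24, Oct 27, Oct 28, skipping weekends) reaches Tuesday, October 28, 2031.
Adding 20 calendar days to October 28, 2031 gives November 17, 2031, which is the date termination becomes effective.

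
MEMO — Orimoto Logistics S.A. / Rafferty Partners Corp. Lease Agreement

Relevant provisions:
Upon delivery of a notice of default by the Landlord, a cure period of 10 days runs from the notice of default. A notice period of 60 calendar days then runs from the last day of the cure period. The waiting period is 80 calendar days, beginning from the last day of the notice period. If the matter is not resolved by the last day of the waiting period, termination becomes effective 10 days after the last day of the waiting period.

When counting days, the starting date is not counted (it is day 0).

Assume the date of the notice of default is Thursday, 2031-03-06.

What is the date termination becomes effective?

The last day of the cure period: 2031-03-06 + 10 days = 2031-03-16.
The last day of the notice period: 60 calendar days after 2031-03-16 is 2031-05-15.
Adding 80 calendar days to 2031-05-15 gives 2031-08-03, which is the last day of the waiting period.
The date termination becomes effective: 10 calendar days after 2031-08-03 is 2031-08-13.

2031-08-13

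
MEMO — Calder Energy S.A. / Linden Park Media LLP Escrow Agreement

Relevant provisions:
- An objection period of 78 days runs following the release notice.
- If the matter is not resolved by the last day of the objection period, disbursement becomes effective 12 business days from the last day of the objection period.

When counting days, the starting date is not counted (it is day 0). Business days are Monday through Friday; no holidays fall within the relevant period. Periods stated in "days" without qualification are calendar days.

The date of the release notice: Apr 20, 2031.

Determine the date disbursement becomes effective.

Jul 23, 2031

The last day of the objection period: 78 calendar days after Apr 20, 2031 is Jul 7, 2031.
From Monday, Jul 7, 2031, 12 business days (Jul 8, Jul 9, Jul 10, Jul 11, …, Jul 21, Jul 22, Jul 23, skipping weekends) brings us to Wednesday, Jul 23, 2031, which is the date disbursement becomes effective.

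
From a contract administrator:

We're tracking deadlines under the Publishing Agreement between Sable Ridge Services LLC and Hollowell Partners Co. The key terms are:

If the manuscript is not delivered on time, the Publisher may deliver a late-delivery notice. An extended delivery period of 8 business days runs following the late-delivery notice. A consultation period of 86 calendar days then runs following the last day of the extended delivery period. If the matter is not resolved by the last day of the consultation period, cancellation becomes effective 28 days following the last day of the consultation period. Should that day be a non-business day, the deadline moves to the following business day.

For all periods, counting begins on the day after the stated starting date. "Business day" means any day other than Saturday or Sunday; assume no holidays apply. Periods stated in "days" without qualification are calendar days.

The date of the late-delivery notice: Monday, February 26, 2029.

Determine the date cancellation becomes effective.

The last day of the extended delivery period: 8 business days after Monday, February 26, 2029, skipping weekends — Feb 27, Feb 28, Mar 1, Mar 2, Mar 5, Mar 6, Mar 7, Mar 8 — lands on Thursday, March 8, 2029.
The last day of the consultation period: March 8, 2029 + 86 days = June 2, 2029.
The date cancellation becomes effective: June 2, 2029 + 28 days = June 30, 2029. That falls on a Saturday, so it rolls to the next business day, Monday, July 2, 2029.

July 2, 2029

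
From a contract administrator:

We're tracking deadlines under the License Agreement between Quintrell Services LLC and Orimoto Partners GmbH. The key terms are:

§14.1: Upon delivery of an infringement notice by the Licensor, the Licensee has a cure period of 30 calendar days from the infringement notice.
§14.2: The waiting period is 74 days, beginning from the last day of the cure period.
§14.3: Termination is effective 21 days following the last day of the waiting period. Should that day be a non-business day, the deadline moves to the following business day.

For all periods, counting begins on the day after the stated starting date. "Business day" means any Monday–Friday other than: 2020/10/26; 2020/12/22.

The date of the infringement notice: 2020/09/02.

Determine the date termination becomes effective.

The last day of the cure period: 2020/09/02 + 30 days = 2020/10/02.
The last day of the waiting period: 2020/10/02 + 74 days = 2020/12/15.
Adding 21 calendar days to 2020/12/15 gives 2021/01/05, which is the date termination becomes effective. 2021/01/05 is a Tuesday and is not a listed holiday, so no roll-forward applies.

2021/01/05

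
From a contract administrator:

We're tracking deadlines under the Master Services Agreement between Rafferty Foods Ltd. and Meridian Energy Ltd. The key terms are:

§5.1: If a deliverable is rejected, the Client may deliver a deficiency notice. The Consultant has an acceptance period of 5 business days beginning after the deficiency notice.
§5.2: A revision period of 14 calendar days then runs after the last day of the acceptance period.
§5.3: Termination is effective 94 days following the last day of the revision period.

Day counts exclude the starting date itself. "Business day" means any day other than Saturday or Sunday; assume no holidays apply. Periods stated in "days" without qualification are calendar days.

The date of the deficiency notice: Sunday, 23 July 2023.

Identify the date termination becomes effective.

13 November 2023

The last day of the acceptance period: counting 5 business days from Sunday, 23 July 2023 (Jul 24, Jul 25, Jul 26, Jul 27, Jul 28, skipping weekends) reaches Friday, 28 July 2023.
Adding 14 calendar days to 28 July 2023 gives 11 August 2023, which is the last day of the revision period.
Adding 94 calendar days to 11 August 2023 gives 13 November 2023, which is the date termination becomes effective.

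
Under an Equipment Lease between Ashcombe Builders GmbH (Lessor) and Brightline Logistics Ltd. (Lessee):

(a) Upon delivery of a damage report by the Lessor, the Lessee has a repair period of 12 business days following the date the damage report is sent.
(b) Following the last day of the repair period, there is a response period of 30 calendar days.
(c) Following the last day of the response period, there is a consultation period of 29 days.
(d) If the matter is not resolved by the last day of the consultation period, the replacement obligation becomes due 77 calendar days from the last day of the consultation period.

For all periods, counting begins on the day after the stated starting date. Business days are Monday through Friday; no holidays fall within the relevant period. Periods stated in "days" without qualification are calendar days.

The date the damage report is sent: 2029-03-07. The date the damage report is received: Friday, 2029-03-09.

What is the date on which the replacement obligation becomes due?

2029-08-06

The last day of the repair period: counting 12 business days from Wednesday, 2029-03-07 (Mar 8, Mar 9, Mar 12, Mar 13, …, Mar 21, Mar 22, Mar 23, skipping weekends) reaches Friday, 2029-03-23.
Adding 30 calendar days to 2029-03-23 gives 2029-04-22, which is the last day of the response period.
The last day of the consultation period: 2029-04-22 + 29 days = 2029-05-21.
Adding 77 calendar days to 2029-05-21 gives 2029-08-06, which is the date on which the replacement obligation becomes due.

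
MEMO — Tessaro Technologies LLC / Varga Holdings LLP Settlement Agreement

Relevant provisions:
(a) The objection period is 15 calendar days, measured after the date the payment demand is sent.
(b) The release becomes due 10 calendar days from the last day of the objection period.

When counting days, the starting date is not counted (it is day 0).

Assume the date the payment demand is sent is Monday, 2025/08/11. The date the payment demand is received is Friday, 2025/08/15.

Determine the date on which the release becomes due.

2025/09/05

Adding 15 calendar days to 2025/08/11 gives 2025/08/26, which is the last day of the objection period.
The date on which the release becomes due: 10 calendar days after 2025/08/26 is 2025/09/05.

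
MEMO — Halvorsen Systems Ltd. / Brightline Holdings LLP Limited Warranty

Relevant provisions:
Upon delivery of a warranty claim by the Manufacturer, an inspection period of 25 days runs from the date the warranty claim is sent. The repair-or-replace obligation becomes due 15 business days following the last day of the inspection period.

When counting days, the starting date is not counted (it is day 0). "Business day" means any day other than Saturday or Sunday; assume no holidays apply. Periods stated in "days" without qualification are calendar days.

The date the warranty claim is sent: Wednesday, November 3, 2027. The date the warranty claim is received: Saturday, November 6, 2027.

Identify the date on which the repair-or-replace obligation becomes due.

December 17, 2027

The last day of the inspection period: November 3, 2027 + 25 days = November 28, 2027.
The date on which the repair-or-replace obligation becomes due: 15 business days after Sunday, November 28, 2027, skipping weekends — Nov 29, Nov 30, Dec 1, Dec 2, …, Dec 15, Dec 16, Dec 17 — lands on Friday, December 17, 2027.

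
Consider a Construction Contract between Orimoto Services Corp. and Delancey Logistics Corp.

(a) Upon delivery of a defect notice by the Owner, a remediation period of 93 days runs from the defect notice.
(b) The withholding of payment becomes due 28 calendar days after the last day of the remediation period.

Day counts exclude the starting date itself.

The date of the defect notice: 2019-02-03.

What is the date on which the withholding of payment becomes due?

2019-06-04

The last day of the remediation period: 2019-02-03 + 93 days = 2019-05-07.
The date on which the withholding of payment becomes due: 2019-05-07 + 28 days = 2019-06-04.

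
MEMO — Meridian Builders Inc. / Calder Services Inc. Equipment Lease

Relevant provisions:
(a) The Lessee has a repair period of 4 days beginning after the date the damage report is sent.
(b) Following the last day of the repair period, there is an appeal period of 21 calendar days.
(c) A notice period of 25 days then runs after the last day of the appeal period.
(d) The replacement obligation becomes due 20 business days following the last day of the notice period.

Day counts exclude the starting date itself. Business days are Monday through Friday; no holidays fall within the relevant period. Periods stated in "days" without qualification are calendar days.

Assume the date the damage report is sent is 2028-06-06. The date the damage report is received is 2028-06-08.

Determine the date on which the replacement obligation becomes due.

The last day of the repair period: 2028-06-06 + 4 days = 2028-06-10.
The last day of the appeal period: 2028-06-10 + 21 days = 2028-07-01.
Adding 25 calendar days to 2028-07-01 gives 2028-07-26, which is the last day of the notice period.
The date on which the replacement obligation becomes due: 20 business days after Wednesday, 2028-07-26, skipping weekends — Jul 27, Jul 28, Jul 31, Aug 1, …, Aug 21, Aug 22, Aug 23 — lands on Wednesday, 2028-08-23.

2028-08-23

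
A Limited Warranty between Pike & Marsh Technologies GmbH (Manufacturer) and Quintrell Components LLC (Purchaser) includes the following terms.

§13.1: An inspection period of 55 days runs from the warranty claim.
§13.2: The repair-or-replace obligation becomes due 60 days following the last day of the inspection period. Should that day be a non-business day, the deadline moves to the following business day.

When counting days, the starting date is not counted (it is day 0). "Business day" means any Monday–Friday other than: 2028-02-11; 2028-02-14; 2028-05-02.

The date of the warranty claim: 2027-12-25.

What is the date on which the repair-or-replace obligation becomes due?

The last day of the inspection period: 55 calendar days after 2027-12-25 is 2028-02-18.
The date on which the repair-or-replace obligation becomes due: 2028-02-18 + 60 days = 2028-04-18. 2028-04-18 is a Tuesday and is not a listed holiday, so no roll-forward applies.

2028-04-18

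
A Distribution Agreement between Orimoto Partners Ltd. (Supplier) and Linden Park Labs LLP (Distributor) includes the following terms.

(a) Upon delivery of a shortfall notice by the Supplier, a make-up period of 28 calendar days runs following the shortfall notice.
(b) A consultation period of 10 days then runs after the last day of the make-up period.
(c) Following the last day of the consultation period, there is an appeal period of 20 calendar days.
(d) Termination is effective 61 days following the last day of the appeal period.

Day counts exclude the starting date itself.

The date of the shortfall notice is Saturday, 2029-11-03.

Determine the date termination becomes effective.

2030-03-02

The last day of the make-up period: 2029-11-03 + 28 days = 2029-12-01.
The last day of the consultation period: 2029-12-01 + 10 days = 2029-12-11.
The last day of the appeal period: 2029-12-11 + 20 days = 2029-12-31.
The date termination becomes effective: 61 calendar days after 2029-12-31 is 2030-03-02.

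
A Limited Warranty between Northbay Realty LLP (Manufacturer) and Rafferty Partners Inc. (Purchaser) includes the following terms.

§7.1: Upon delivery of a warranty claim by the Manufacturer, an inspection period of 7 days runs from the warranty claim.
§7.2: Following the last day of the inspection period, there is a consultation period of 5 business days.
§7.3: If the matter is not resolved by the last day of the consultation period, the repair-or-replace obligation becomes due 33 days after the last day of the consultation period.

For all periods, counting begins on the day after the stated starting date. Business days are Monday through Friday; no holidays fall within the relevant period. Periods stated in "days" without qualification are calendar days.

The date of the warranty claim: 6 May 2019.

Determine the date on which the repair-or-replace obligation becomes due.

The last day of the inspection period: 7 calendar days after 6 May 2019 is 13 May 2019.
From Monday, 13 May 2019, 5 business days (May 14, May 15, May 16, May 17, May 20, skipping weekends) brings us to Monday, 20 May 2019, which is the last day of the consultation period.
The date on which the repair-or-replace obligation becomes due: 20 May 2019 + 33 days = 22 June 2019.

22 June 2019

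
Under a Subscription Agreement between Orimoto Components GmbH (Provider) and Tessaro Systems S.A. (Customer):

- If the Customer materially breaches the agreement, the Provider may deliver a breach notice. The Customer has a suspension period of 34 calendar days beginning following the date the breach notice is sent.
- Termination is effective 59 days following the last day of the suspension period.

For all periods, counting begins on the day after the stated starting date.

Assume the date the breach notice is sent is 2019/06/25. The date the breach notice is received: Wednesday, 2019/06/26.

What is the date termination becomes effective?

2019/09/26

The last day of the suspension period: 34 calendar days after 2019/06/25 is 2019/07/29.
The date termination becomes effective: 59 calendar days after 2019/07/29 is 2019/09/26.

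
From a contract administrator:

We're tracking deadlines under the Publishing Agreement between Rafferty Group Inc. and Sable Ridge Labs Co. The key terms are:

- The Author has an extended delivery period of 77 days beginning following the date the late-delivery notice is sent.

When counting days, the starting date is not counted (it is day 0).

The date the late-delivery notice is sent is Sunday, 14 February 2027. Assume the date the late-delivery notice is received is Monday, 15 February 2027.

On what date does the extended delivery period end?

2 May 2027

Adding 77 calendar days to 14 February 2027 gives 2 May 2027, which is the last day of the extended delivery period.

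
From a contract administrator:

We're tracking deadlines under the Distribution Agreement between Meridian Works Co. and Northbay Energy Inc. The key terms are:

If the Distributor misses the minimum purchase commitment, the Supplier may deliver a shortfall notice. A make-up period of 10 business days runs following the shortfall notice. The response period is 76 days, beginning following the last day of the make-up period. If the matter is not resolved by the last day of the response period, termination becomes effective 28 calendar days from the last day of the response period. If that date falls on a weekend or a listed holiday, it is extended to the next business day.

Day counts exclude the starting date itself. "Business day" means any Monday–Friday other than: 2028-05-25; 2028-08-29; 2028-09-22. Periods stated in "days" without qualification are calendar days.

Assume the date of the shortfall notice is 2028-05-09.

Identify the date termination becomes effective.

From Tuesday, 2028-05-09, 10 business days (May 10, May 11, May 12, May 15, May 16, May 17, May 18, May 19, May 22, May 23, skipping weekends) brings us to Tuesday, 2028-05-23, which is the last day of the make-up period.
The last day of the response period: 76 calendar days after 2028-05-23 is 2028-08-07.
Adding 28 calendar days to 2028-08-07 gives 2028-09-04, which is the date termination becomes effective. 2028-09-04 is a Monday and is not a listed holiday, so no roll-forward applies.

2028-09-04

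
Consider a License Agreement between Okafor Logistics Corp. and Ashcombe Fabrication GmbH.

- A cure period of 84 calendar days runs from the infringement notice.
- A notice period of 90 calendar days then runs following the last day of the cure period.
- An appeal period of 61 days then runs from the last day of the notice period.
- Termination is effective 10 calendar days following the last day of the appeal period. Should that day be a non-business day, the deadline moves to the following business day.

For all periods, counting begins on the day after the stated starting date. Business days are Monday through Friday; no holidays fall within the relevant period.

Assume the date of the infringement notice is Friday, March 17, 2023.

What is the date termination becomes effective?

November 17, 2023

Adding 84 calendar days to March 17, 2023 gives June 9, 2023, which is the last day of the cure period.
Adding 90 calendar days to June 9, 2023 gives September 7, 2023, which is the last day of the notice period.
Adding 61 calendar days to September 7, 2023 gives November 7, 2023, which is the last day of the appeal period.
Adding 10 calendar days to November 7, 2023 gives November 17, 2023, which is the date termination becomes effective. November 17, 2023 is a Friday, so no roll-forward applies.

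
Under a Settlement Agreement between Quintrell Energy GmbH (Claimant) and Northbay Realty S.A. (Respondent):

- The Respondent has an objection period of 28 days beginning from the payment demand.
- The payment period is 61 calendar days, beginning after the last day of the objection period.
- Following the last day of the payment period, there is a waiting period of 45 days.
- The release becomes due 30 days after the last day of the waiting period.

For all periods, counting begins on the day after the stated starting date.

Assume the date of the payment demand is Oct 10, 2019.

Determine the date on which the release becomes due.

The last day of the objection period: 28 calendar days after Oct 10, 2019 is Nov 7, 2019.
The last day of the payment period: Nov 7, 2019 + 61 days = Jan 7, 2020.
Adding 45 calendar days to Jan 7, 2020 gives Feb 21, 2020, which is the last day of the waiting period.
The date on which the release becomes due: Feb 21, 2020 + 30 days = Mar 22, 2020.

Mar 22, 2020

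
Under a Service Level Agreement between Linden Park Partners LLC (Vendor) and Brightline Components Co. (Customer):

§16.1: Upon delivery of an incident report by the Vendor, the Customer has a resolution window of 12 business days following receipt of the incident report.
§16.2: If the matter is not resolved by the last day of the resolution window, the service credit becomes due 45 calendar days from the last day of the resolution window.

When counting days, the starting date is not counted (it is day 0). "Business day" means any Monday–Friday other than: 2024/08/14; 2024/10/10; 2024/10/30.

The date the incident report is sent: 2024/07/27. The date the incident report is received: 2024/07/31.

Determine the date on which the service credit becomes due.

The last day of the resolution window: 12 business days after Wednesday, 2024/07/31, skipping weekends and the listed holiday on Aug 14 — Aug 1, Aug 2, Aug 5, Aug 6, …, Aug 15, Aug 16, Aug 19 — lands on Monday, 2024/08/19.
Adding 45 calendar days to 2024/08/19 gives 2024/10/03, which is the date on which the service credit becomes due.

2024/10/03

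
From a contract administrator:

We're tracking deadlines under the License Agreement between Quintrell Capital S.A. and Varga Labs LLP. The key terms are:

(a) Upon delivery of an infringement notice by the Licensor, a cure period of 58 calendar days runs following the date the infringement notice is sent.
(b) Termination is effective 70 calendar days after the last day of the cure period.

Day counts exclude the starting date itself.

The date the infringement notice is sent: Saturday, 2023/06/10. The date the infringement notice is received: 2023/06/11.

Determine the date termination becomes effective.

2023/10/16

The last day of the cure period: 58 calendar days after 2023/06/10 is 2023/08/07.
The date termination becomes effective: 2023/08/07 + 70 days = 2023/10/16.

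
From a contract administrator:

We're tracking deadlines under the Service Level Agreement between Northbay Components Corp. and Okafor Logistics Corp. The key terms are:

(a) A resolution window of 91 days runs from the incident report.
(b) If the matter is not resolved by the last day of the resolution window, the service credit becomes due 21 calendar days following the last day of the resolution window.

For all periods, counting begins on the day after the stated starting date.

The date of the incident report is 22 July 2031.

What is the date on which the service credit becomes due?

11 November 2031

The last day of the resolution window: 91 calendar days after 22 July 2031 is 21 October 2031.
The date on which the service credit becomes due: 21 calendar days after 21 October 2031 is 11 November 2031.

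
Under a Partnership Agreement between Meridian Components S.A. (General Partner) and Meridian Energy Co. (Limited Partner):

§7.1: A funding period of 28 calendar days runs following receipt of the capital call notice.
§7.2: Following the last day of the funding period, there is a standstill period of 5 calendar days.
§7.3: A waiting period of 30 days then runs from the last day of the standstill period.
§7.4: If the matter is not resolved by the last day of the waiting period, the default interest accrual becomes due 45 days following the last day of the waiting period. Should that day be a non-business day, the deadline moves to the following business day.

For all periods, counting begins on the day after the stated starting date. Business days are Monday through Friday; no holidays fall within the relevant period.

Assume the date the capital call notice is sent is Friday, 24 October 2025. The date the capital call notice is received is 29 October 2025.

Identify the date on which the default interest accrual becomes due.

The last day of the funding period: 28 calendar days after 29 October 2025 is 26 November 2025.
The last day of the standstill period: 5 calendar days after 26 November 2025 is 1 December 2025.
The last day of the waiting period: 30 calendar days after 1 December 2025 is 31 December 2025.
Adding 45 calendar days to 31 December 2025 gives 14 February 2026, which is the date on which the default interest accrual becomes due. That falls on a Saturday, so it rolls to the next business day, Monday, 16 February 2026.

16 February 2026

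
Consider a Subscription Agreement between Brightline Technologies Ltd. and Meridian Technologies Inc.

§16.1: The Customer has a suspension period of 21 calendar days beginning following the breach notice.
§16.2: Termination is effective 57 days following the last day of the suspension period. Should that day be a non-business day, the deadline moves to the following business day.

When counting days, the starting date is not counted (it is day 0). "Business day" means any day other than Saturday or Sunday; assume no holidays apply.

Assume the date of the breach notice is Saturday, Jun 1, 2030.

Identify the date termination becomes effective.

Aug 19, 2030

Adding 21 calendar days to Jun 1, 2030 gives Jun 22, 2030, which is the last day of the suspension period.
The date termination becomes effective: 57 calendar days after Jun 22, 2030 is Aug 18, 2030. That falls on a Sunday, so it rolls to the next business day, Monday, Aug 19, 2030.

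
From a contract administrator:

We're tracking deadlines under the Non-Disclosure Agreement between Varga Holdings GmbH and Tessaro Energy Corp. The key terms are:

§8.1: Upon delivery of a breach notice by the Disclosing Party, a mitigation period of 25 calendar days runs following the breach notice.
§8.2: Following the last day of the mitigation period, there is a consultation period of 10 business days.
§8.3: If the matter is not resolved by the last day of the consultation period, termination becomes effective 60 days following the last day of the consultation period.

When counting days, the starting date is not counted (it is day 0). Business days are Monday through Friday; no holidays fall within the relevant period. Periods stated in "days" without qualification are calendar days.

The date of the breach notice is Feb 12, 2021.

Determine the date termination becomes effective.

May 22, 2021

The last day of the mitigation period: 25 calendar days after Feb 12, 2021 is Mar 9, 2021.
The last day of the consultation period: counting 10 business days from Tuesday, Mar 9, 2021 (Mar 10, Mar 11, Mar 12, Mar 15, Mar 16, Mar 17, Mar 18, Mar 19, Mar 22, Mar 23, skipping weekends) reaches Tuesday, Mar 23, 2021.
The date termination becomes effective: Mar 23, 2021 + 60 days = May 22, 2021.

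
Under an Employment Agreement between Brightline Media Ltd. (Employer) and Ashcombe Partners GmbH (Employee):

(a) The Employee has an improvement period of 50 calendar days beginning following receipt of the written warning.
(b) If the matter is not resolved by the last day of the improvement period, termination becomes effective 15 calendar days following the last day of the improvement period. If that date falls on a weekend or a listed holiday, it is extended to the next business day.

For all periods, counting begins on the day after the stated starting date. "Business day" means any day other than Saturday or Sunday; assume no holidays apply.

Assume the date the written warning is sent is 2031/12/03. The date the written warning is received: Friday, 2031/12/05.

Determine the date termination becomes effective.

2032/02/09

The last day of the improvement period: 2031/12/05 + 50 days = 2032/01/24.
The date termination becomes effective: 15 calendar days after 2032/01/24 is 2032/02/08. That falls on a Sunday, so it rolls to the next business day, Monday, 2032/02/09.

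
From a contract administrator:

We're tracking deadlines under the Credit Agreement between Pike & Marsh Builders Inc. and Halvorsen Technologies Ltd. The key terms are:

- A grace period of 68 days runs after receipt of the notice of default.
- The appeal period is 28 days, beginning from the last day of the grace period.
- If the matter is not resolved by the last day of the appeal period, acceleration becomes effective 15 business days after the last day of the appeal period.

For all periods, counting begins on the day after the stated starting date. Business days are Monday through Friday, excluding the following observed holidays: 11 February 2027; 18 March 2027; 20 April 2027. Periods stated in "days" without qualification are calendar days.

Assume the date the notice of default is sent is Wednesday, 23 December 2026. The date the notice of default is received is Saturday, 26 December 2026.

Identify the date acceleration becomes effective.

The last day of the grace period: 26 December 2026 + 68 days = 4 March 2027.
Adding 28 calendar days to 4 March 2027 gives 1 April 2027, which is the last day of the appeal period.
The date acceleration becomes effective: 15 business days after Thursday, 1 April 2027, skipping weekends and the listed holiday on Apr 20 — Apr 2, Apr 5, Apr 6, Apr 7, …, Apr 21, Apr 22, Apr 23 — lands on Friday, 23 April 2027.

23 April 2027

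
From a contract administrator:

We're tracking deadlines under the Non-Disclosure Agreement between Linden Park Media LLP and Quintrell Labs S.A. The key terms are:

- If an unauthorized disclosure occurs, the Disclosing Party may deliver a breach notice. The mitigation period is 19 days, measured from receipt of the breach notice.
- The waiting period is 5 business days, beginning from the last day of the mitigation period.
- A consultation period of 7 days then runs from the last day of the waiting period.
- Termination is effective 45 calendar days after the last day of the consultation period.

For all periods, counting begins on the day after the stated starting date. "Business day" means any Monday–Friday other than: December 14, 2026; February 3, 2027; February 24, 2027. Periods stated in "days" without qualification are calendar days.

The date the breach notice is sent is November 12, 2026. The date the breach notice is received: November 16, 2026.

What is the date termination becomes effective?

February 1, 2027

Adding 19 calendar days to November 16, 2026 gives December 5, 2026, which is the last day of the mitigation period.
The last day of the waiting period: counting 5 business days from Saturday, December 5, 2026 (Dec 7, Dec 8, Dec 9, Dec 10, Dec 11, skipping weekends) reaches Friday, December 11, 2026.
The last day of the consultation period: 7 calendar days after December 11, 2026 is December 18, 2026.
The date termination becomes effective: December 18, 2026 + 45 days = February 1, 2027.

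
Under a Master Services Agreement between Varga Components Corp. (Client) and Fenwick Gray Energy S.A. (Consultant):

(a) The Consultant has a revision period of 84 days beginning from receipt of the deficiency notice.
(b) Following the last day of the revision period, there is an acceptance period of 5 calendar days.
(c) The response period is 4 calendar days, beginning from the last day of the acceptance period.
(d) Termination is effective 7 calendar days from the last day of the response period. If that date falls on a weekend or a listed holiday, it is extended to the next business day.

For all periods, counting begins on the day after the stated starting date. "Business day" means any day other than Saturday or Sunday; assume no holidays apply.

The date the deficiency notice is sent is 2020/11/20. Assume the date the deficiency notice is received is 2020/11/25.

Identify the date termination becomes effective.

2021/03/05

The last day of the revision period: 2020/11/25 + 84 days = 2021/02/17.
The last day of the acceptance period: 2021/02/17 + 5 days = 2021/02/22.
The last day of the response period: 4 calendar days after 2021/02/22 is 2021/02/26.
The date termination becomes effective: 2021/02/26 + 7 days = 2021/03/05. 2021/03/05 is a Friday, so no roll-forward applies.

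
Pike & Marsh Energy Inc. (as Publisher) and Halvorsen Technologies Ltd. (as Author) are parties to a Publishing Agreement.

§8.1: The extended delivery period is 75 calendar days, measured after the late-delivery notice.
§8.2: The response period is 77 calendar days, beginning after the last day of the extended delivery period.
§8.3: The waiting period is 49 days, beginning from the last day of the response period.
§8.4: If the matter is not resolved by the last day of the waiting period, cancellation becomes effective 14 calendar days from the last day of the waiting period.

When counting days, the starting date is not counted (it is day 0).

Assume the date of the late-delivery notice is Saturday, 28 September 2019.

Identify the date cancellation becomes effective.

30 April 2020

The last day of the extended delivery period: 75 calendar days after 28 September 2019 is 12 December 2019.
Adding 77 calendar days to 12 December 2019 gives 27 February 2020, which is the last day of the response period.
The last day of the waiting period: 27 February 2020 + 49 days = 16 April 2020.
The date cancellation becomes effective: 16 April 2020 + 14 days = 30 April 2020.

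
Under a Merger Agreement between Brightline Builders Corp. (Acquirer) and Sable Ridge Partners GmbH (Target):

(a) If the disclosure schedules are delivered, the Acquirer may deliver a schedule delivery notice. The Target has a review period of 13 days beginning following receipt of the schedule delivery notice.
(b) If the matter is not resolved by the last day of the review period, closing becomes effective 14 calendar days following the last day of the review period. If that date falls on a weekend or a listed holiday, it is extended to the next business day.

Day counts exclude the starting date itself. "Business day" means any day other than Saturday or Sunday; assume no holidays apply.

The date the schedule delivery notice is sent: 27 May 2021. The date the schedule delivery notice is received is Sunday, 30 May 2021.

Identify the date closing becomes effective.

28 June 2021

The last day of the review period: 30 May 2021 + 13 days = 12 June 2021.
The date closing becomes effective: 14 calendar days after 12 June 2021 is 26 June 2021. That falls on a Saturday, so it rolls to the next business day, Monday, 28 June 2021.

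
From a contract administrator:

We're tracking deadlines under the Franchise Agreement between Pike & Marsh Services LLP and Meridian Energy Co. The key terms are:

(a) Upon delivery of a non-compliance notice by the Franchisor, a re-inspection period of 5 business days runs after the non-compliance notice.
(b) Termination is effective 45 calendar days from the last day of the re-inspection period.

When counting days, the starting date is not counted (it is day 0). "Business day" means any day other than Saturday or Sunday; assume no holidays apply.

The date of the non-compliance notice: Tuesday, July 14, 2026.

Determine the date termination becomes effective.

The last day of the re-inspection period: 5 business days after Tuesday, July 14, 2026, skipping weekends — Jul 15, Jul 16, Jul 17, Jul 20, Jul 21 — lands on Tuesday, July 21, 2026.
The date termination becomes effective: July 21, 2026 + 45 days = September 4, 2026.

September 4, 2026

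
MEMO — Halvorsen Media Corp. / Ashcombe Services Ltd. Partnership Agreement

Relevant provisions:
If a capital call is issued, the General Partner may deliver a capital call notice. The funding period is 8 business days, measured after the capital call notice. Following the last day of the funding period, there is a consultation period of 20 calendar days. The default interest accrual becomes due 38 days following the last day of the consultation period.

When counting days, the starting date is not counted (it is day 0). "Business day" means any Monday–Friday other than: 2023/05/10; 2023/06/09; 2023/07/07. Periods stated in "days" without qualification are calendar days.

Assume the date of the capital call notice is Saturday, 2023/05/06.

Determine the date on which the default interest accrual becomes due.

2023/07/15

The last day of the funding period: counting 8 business days from Saturday, 2023/05/06 (May 8, May 9, May 11, May 12, May 15, May 16, May 17, May 18, skipping weekends and the listed holiday on May 10) reaches Thursday, 2023/05/18.
The last day of the consultation period: 2023/05/18 + 20 days = 2023/06/07.
The date on which the default interest accrual becomes due: 38 calendar days after 2023/06/07 is 2023/07/15.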